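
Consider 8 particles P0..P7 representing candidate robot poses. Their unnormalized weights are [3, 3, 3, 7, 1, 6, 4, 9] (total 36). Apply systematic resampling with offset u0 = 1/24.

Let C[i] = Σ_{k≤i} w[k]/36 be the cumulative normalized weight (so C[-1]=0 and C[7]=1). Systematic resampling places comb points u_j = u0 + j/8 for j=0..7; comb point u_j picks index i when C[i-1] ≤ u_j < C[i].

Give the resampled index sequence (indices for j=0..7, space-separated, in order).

C = [1/12, 1/6, 1/4, 4/9, 17/36, 23/36, 3/4, 1]
j=0: u_0=1/24 ∈ [0, 1/12) → index 0
j=1: u_1=1/6 ∈ [1/6, 1/4) → index 2
j=2: u_2=7/24 ∈ [1/4, 4/9) → index 3
j=3: u_3=5/12 ∈ [1/4, 4/9) → index 3
j=4: u_4=13/24 ∈ [17/36, 23/36) → index 5
j=5: u_5=2/3 ∈ [23/36, 3/4) → index 6
j=6: u_6=19/24 ∈ [3/4, 1) → index 7
j=7: u_7=11/12 ∈ [3/4, 1) → index 7

0 2 3 3 5 6 7 7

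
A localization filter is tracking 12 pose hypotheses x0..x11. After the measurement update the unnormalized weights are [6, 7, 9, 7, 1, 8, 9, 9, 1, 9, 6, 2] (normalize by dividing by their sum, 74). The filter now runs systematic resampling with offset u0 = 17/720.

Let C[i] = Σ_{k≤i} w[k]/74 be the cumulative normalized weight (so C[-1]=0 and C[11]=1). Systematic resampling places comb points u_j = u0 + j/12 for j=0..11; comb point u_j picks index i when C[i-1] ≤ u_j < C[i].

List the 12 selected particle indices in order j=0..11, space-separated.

C = [3/37, 13/74, 11/37, 29/74, 15/37, 19/37, 47/74, 28/37, 57/74, 33/37, 36/37, 1]
j=0: u_0=17/720 ∈ [0, 3/37) → index 0
j=1: u_1=77/720 ∈ [3/37, 13/74) → index 1
j=2: u_2=137/720 ∈ [13/74, 11/37) → index 2
j=3: u_3=197/720 ∈ [13/74, 11/37) → index 2
j=4: u_4=257/720 ∈ [11/37, 29/74) → index 3
j=5: u_5=317/720 ∈ [15/37, 19/37) → index 5
j=6: u_6=377/720 ∈ [19/37, 47/74) → index 6
j=7: u_7=437/720 ∈ [19/37, 47/74) → index 6
j=8: u_8=497/720 ∈ [47/74, 28/37) → index 7
j=9: u_9=557/720 ∈ [57/74, 33/37) → index 9
j=10: u_10=617/720 ∈ [57/74, 33/37) → index 9
j=11: u_11=677/720 ∈ [33/37, 36/37) → index 10

0 1 2 2 3 5 6 6 7 9 9 10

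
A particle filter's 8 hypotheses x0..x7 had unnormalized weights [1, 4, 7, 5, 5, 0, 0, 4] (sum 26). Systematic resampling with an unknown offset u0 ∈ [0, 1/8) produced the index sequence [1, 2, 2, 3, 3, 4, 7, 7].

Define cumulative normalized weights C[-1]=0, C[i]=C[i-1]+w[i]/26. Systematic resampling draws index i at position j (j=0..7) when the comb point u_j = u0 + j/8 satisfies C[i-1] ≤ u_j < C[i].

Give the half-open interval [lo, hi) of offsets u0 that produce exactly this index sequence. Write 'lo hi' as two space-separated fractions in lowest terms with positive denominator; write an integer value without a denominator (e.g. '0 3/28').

5/52 1/8

C = [1/26, 5/26, 6/13, 17/26, 11/13, 11/13, 11/13, 1]
j=0 picked index 1: u0 ∈ [1/26, 5/26)
j=1 picked index 2: u0 ∈ [7/104, 35/104)
j=2 picked index 2: u0 ∈ [-3/52, 11/52)
j=3 picked index 3: u0 ∈ [9/104, 29/104)
j=4 picked index 3: u0 ∈ [-1/26, 2/13)
j=5 picked index 4: u0 ∈ [3/104, 23/104)
j=6 picked index 7: u0 ∈ [5/52, 1/4)
j=7 picked index 7: u0 ∈ [-3/104, 1/8)
intersection: [5/52, 1/8)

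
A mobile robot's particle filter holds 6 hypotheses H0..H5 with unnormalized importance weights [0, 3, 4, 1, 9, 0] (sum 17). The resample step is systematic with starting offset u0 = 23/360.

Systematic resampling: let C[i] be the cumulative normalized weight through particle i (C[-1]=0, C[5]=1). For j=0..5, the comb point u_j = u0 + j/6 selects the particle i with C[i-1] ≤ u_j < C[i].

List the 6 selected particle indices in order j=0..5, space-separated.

1 2 2 4 4 4

C = [0, 3/17, 7/17, 8/17, 1, 1]
j=0: u_0=23/360 ∈ [0, 3/17) → index 1
j=1: u_1=83/360 ∈ [3/17, 7/17) → index 2
j=2: u_2=143/360 ∈ [3/17, 7/17) → index 2
j=3: u_3=203/360 ∈ [8/17, 1) → index 4
j=4: u_4=263/360 ∈ [8/17, 1) → index 4
j=5: u_5=323/360 ∈ [8/17, 1) → index 4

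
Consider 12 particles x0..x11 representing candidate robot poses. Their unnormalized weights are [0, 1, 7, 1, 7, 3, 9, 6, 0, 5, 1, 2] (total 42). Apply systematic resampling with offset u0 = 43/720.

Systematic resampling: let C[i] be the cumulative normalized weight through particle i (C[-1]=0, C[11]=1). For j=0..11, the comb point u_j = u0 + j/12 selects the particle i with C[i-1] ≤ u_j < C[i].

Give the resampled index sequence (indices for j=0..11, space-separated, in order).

C = [0, 1/42, 4/21, 3/14, 8/21, 19/42, 2/3, 17/21, 17/21, 13/14, 20/21, 1]
j=0: u_0=43/720 ∈ [1/42, 4/21) → index 2
j=1: u_1=103/720 ∈ [1/42, 4/21) → index 2
j=2: u_2=163/720 ∈ [3/14, 8/21) → index 4
j=3: u_3=223/720 ∈ [3/14, 8/21) → index 4
j=4: u_4=283/720 ∈ [8/21, 19/42) → index 5
j=5: u_5=343/720 ∈ [19/42, 2/3) → index 6
j=6: u_6=403/720 ∈ [19/42, 2/3) → index 6
j=7: u_7=463/720 ∈ [19/42, 2/3) → index 6
j=8: u_8=523/720 ∈ [2/3, 17/21) → index 7
j=9: u_9=583/720 ∈ [17/21, 13/14) → index 9
j=10: u_10=643/720 ∈ [17/21, 13/14) → index 9
j=11: u_11=703/720 ∈ [20/21, 1) → index 11

2 2 4 4 5 6 6 6 7 9 9 11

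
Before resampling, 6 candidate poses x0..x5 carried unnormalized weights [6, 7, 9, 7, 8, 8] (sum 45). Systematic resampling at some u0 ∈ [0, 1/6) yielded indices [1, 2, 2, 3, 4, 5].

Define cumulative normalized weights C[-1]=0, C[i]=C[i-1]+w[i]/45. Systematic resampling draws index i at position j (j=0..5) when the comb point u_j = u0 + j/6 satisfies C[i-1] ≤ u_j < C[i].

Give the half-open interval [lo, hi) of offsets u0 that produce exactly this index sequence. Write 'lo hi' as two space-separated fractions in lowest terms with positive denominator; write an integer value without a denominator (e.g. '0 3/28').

C = [2/15, 13/45, 22/45, 29/45, 37/45, 1]
j=0 picked index 1: u0 ∈ [2/15, 13/45)
j=1 picked index 2: u0 ∈ [11/90, 29/90)
j=2 picked index 2: u0 ∈ [-2/45, 7/45)
j=3 picked index 3: u0 ∈ [-1/90, 13/90)
j=4 picked index 4: u0 ∈ [-1/45, 7/45)
j=5 picked index 5: u0 ∈ [-1/90, 1/6)
intersection: [2/15, 13/90)

2/15 13/90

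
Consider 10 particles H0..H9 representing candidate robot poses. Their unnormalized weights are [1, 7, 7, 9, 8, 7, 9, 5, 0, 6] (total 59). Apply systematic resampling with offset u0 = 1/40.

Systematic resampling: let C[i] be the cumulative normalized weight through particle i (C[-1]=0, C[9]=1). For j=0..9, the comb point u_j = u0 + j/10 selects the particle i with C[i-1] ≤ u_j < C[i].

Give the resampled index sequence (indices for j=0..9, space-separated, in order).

1 1 2 3 4 4 5 6 7 9

C = [1/59, 8/59, 15/59, 24/59, 32/59, 39/59, 48/59, 53/59, 53/59, 1]
j=0: u_0=1/40 ∈ [1/59, 8/59) → index 1
j=1: u_1=1/8 ∈ [1/59, 8/59) → index 1
j=2: u_2=9/40 ∈ [8/59, 15/59) → index 2
j=3: u_3=13/40 ∈ [15/59, 24/59) → index 3
j=4: u_4=17/40 ∈ [24/59, 32/59) → index 4
j=5: u_5=21/40 ∈ [24/59, 32/59) → index 4
j=6: u_6=5/8 ∈ [32/59, 39/59) → index 5
j=7: u_7=29/40 ∈ [39/59, 48/59) → index 6
j=8: u_8=33/40 ∈ [48/59, 53/59) → index 7
j=9: u_9=37/40 ∈ [53/59, 1) → index 9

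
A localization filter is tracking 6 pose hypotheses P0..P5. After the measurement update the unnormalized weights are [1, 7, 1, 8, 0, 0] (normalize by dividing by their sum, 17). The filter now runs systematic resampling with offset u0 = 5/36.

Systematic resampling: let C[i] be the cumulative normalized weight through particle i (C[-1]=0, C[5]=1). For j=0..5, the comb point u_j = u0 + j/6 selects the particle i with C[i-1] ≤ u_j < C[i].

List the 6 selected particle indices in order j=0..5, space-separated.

1 1 2 3 3 3

C = [1/17, 8/17, 9/17, 1, 1, 1]
j=0: u_0=5/36 ∈ [1/17, 8/17) → index 1
j=1: u_1=11/36 ∈ [1/17, 8/17) → index 1
j=2: u_2=17/36 ∈ [8/17, 9/17) → index 2
j=3: u_3=23/36 ∈ [9/17, 1) → index 3
j=4: u_4=29/36 ∈ [9/17, 1) → index 3
j=5: u_5=35/36 ∈ [9/17, 1) → index 3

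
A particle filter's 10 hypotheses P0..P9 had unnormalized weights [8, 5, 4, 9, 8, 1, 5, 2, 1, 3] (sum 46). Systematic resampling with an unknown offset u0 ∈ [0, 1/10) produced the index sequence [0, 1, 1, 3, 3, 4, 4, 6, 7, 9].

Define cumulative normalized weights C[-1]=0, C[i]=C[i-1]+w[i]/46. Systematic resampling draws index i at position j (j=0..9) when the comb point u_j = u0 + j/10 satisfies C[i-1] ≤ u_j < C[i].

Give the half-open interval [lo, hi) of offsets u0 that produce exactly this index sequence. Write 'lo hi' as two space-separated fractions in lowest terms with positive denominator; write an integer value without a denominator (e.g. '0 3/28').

17/230 19/230

C = [4/23, 13/46, 17/46, 13/23, 17/23, 35/46, 20/23, 21/23, 43/46, 1]
j=0 picked index 0: u0 ∈ [0, 4/23)
j=1 picked index 1: u0 ∈ [17/230, 21/115)
j=2 picked index 1: u0 ∈ [-3/115, 19/230)
j=3 picked index 3: u0 ∈ [8/115, 61/230)
j=4 picked index 3: u0 ∈ [-7/230, 19/115)
j=5 picked index 4: u0 ∈ [3/46, 11/46)
j=6 picked index 4: u0 ∈ [-4/115, 16/115)
j=7 picked index 6: u0 ∈ [7/115, 39/230)
j=8 picked index 7: u0 ∈ [8/115, 13/115)
j=9 picked index 9: u0 ∈ [4/115, 1/10)
intersection: [17/230, 19/230)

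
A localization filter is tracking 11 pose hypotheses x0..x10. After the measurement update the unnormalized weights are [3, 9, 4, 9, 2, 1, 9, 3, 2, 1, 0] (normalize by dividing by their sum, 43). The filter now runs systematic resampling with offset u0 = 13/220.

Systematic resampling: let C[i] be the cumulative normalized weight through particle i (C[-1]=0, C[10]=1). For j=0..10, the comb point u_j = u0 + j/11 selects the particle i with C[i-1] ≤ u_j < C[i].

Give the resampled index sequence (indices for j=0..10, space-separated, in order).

C = [3/43, 12/43, 16/43, 25/43, 27/43, 28/43, 37/43, 40/43, 42/43, 1, 1]
j=0: u_0=13/220 ∈ [0, 3/43) → index 0
j=1: u_1=3/20 ∈ [3/43, 12/43) → index 1
j=2: u_2=53/220 ∈ [3/43, 12/43) → index 1
j=3: u_3=73/220 ∈ [12/43, 16/43) → index 2
j=4: u_4=93/220 ∈ [16/43, 25/43) → index 3
j=5: u_5=113/220 ∈ [16/43, 25/43) → index 3
j=6: u_6=133/220 ∈ [25/43, 27/43) → index 4
j=7: u_7=153/220 ∈ [28/43, 37/43) → index 6
j=8: u_8=173/220 ∈ [28/43, 37/43) → index 6
j=9: u_9=193/220 ∈ [37/43, 40/43) → index 7
j=10: u_10=213/220 ∈ [40/43, 42/43) → index 8

0 1 1 2 3 3 4 6 6 7 8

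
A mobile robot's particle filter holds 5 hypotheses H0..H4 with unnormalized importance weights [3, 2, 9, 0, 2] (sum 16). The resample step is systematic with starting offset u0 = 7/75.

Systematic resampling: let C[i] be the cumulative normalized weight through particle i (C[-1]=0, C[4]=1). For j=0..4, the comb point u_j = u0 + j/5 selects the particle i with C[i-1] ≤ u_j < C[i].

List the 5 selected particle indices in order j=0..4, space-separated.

0 1 2 2 4

C = [3/16, 5/16, 7/8, 7/8, 1]
j=0: u_0=7/75 ∈ [0, 3/16) → index 0
j=1: u_1=22/75 ∈ [3/16, 5/16) → index 1
j=2: u_2=37/75 ∈ [5/16, 7/8) → index 2
j=3: u_3=52/75 ∈ [5/16, 7/8) → index 2
j=4: u_4=67/75 ∈ [7/8, 1) → index 4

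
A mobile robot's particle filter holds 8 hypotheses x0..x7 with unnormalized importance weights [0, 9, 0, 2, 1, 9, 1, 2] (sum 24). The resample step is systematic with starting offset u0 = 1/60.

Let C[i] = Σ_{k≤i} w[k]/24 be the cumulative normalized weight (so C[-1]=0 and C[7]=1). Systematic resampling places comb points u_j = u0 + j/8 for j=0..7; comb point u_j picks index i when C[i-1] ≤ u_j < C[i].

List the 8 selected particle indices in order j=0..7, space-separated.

C = [0, 3/8, 3/8, 11/24, 1/2, 7/8, 11/12, 1]
j=0: u_0=1/60 ∈ [0, 3/8) → index 1
j=1: u_1=17/120 ∈ [0, 3/8) → index 1
j=2: u_2=4/15 ∈ [0, 3/8) → index 1
j=3: u_3=47/120 ∈ [3/8, 11/24) → index 3
j=4: u_4=31/60 ∈ [1/2, 7/8) → index 5
j=5: u_5=77/120 ∈ [1/2, 7/8) → index 5
j=6: u_6=23/30 ∈ [1/2, 7/8) → index 5
j=7: u_7=107/120 ∈ [7/8, 11/12) → index 6

1 1 1 3 5 5 5 6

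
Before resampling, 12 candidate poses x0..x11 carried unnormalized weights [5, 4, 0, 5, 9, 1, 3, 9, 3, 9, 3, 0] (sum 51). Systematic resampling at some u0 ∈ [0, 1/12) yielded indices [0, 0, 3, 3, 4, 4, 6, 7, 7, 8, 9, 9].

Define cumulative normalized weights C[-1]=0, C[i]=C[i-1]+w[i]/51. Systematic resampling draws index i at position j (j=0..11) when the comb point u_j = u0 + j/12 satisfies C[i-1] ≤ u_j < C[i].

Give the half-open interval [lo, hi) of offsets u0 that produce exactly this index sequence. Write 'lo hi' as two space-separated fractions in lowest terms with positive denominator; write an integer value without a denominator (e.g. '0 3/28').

1/102 1/68

C = [5/51, 3/17, 3/17, 14/51, 23/51, 8/17, 9/17, 12/17, 13/17, 16/17, 1, 1]
j=0 picked index 0: u0 ∈ [0, 5/51)
j=1 picked index 0: u0 ∈ [-1/12, 1/68)
j=2 picked index 3: u0 ∈ [1/102, 11/102)
j=3 picked index 3: u0 ∈ [-5/68, 5/204)
j=4 picked index 4: u0 ∈ [-1/17, 2/17)
j=5 picked index 4: u0 ∈ [-29/204, 7/204)
j=6 picked index 6: u0 ∈ [-1/34, 1/34)
j=7 picked index 7: u0 ∈ [-11/204, 25/204)
j=8 picked index 7: u0 ∈ [-7/51, 2/51)
j=9 picked index 8: u0 ∈ [-3/68, 1/68)
j=10 picked index 9: u0 ∈ [-7/102, 11/102)
j=11 picked index 9: u0 ∈ [-31/204, 5/204)
intersection: [1/102, 1/68)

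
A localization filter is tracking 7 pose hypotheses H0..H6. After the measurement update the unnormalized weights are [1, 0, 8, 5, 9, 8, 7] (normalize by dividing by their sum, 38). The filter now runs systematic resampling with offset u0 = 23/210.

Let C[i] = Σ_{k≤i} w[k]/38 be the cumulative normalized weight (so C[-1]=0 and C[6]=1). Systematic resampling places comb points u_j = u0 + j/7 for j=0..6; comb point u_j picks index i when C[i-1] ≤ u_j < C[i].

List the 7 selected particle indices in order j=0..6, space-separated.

2 3 4 4 5 6 6

C = [1/38, 1/38, 9/38, 7/19, 23/38, 31/38, 1]
j=0: u_0=23/210 ∈ [1/38, 9/38) → index 2
j=1: u_1=53/210 ∈ [9/38, 7/19) → index 3
j=2: u_2=83/210 ∈ [7/19, 23/38) → index 4
j=3: u_3=113/210 ∈ [7/19, 23/38) → index 4
j=4: u_4=143/210 ∈ [23/38, 31/38) → index 5
j=5: u_5=173/210 ∈ [31/38, 1) → index 6
j=6: u_6=29/30 ∈ [31/38, 1) → index 6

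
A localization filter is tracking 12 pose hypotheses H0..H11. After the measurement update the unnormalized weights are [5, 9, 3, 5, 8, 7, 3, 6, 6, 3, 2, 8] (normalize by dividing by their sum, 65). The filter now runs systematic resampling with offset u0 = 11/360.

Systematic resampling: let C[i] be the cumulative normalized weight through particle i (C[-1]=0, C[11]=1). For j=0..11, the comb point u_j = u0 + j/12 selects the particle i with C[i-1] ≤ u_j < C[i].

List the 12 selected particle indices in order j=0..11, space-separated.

0 1 1 3 4 4 5 6 7 8 10 11

C = [1/13, 14/65, 17/65, 22/65, 6/13, 37/65, 8/13, 46/65, 4/5, 11/13, 57/65, 1]
j=0: u_0=11/360 ∈ [0, 1/13) → index 0
j=1: u_1=41/360 ∈ [1/13, 14/65) → index 1
j=2: u_2=71/360 ∈ [1/13, 14/65) → index 1
j=3: u_3=101/360 ∈ [17/65, 22/65) → index 3
j=4: u_4=131/360 ∈ [22/65, 6/13) → index 4
j=5: u_5=161/360 ∈ [22/65, 6/13) → index 4
j=6: u_6=191/360 ∈ [6/13, 37/65) → index 5
j=7: u_7=221/360 ∈ [37/65, 8/13) → index 6
j=8: u_8=251/360 ∈ [8/13, 46/65) → index 7
j=9: u_9=281/360 ∈ [46/65, 4/5) → index 8
j=10: u_10=311/360 ∈ [11/13, 57/65) → index 10
j=11: u_11=341/360 ∈ [57/65, 1) → index 11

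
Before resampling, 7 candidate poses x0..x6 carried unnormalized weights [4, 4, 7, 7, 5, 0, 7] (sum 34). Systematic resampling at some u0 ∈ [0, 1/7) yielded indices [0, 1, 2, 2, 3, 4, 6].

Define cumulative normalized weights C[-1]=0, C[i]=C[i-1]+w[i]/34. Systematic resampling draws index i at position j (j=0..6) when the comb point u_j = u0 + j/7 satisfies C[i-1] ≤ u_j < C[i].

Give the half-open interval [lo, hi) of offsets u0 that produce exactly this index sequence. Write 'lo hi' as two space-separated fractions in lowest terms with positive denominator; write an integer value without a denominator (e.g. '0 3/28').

0 3/238

C = [2/17, 4/17, 15/34, 11/17, 27/34, 27/34, 1]
j=0 picked index 0: u0 ∈ [0, 2/17)
j=1 picked index 1: u0 ∈ [-3/119, 11/119)
j=2 picked index 2: u0 ∈ [-6/119, 37/238)
j=3 picked index 2: u0 ∈ [-23/119, 3/238)
j=4 picked index 3: u0 ∈ [-31/238, 9/119)
j=5 picked index 4: u0 ∈ [-8/119, 19/238)
j=6 picked index 6: u0 ∈ [-15/238, 1/7)
intersection: [0, 3/238)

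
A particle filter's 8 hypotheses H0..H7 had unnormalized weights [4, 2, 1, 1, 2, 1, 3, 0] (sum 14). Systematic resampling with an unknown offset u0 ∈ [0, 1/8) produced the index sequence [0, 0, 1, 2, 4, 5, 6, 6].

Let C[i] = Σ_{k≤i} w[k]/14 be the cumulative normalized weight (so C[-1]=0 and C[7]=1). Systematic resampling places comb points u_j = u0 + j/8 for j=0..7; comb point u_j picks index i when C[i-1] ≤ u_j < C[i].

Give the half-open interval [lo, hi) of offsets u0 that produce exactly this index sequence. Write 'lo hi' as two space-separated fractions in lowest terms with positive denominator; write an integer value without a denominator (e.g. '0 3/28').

C = [2/7, 3/7, 1/2, 4/7, 5/7, 11/14, 1, 1]
j=0 picked index 0: u0 ∈ [0, 2/7)
j=1 picked index 0: u0 ∈ [-1/8, 9/56)
j=2 picked index 1: u0 ∈ [1/28, 5/28)
j=3 picked index 2: u0 ∈ [3/56, 1/8)
j=4 picked index 4: u0 ∈ [1/14, 3/14)
j=5 picked index 5: u0 ∈ [5/56, 9/56)
j=6 picked index 6: u0 ∈ [1/28, 1/4)
j=7 picked index 6: u0 ∈ [-5/56, 1/8)
intersection: [5/56, 1/8)

5/56 1/8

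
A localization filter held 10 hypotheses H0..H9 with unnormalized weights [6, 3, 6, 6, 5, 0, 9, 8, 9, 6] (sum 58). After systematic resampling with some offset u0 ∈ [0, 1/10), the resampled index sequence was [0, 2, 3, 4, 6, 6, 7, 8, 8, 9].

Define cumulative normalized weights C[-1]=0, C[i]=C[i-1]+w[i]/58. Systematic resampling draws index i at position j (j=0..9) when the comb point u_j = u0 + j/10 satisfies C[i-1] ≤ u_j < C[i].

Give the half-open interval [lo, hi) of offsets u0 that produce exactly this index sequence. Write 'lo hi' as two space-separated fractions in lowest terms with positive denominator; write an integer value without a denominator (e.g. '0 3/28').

C = [3/29, 9/58, 15/58, 21/58, 13/29, 13/29, 35/58, 43/58, 26/29, 1]
j=0 picked index 0: u0 ∈ [0, 3/29)
j=1 picked index 2: u0 ∈ [8/145, 23/145)
j=2 picked index 3: u0 ∈ [17/290, 47/290)
j=3 picked index 4: u0 ∈ [9/145, 43/290)
j=4 picked index 6: u0 ∈ [7/145, 59/290)
j=5 picked index 6: u0 ∈ [-3/58, 3/29)
j=6 picked index 7: u0 ∈ [1/290, 41/290)
j=7 picked index 8: u0 ∈ [6/145, 57/290)
j=8 picked index 8: u0 ∈ [-17/290, 14/145)
j=9 picked index 9: u0 ∈ [-1/290, 1/10)
intersection: [9/145, 14/145)

9/145 14/145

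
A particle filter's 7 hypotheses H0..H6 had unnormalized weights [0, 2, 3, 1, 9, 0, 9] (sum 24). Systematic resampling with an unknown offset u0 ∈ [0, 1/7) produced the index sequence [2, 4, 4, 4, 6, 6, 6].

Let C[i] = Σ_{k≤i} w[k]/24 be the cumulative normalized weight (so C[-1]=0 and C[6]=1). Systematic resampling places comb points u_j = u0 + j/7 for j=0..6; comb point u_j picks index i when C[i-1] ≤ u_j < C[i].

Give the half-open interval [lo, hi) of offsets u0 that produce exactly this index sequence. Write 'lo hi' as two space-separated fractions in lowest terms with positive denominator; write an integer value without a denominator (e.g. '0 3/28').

C = [0, 1/12, 5/24, 1/4, 5/8, 5/8, 1]
j=0 picked index 2: u0 ∈ [1/12, 5/24)
j=1 picked index 4: u0 ∈ [3/28, 27/56)
j=2 picked index 4: u0 ∈ [-1/28, 19/56)
j=3 picked index 4: u0 ∈ [-5/28, 11/56)
j=4 picked index 6: u0 ∈ [3/56, 3/7)
j=5 picked index 6: u0 ∈ [-5/56, 2/7)
j=6 picked index 6: u0 ∈ [-13/56, 1/7)
intersection: [3/28, 1/7)

3/28 1/7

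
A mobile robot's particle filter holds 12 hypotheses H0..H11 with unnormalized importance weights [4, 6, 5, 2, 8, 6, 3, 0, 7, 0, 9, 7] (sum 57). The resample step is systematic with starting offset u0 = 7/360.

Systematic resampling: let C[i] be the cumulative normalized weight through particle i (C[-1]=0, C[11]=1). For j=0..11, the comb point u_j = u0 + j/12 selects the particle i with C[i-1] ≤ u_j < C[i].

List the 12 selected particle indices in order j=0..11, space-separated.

0 1 2 3 4 4 5 8 8 10 10 11

C = [4/57, 10/57, 5/19, 17/57, 25/57, 31/57, 34/57, 34/57, 41/57, 41/57, 50/57, 1]
j=0: u_0=7/360 ∈ [0, 4/57) → index 0
j=1: u_1=37/360 ∈ [4/57, 10/57) → index 1
j=2: u_2=67/360 ∈ [10/57, 5/19) → index 2
j=3: u_3=97/360 ∈ [5/19, 17/57) → index 3
j=4: u_4=127/360 ∈ [17/57, 25/57) → index 4
j=5: u_5=157/360 ∈ [17/57, 25/57) → index 4
j=6: u_6=187/360 ∈ [25/57, 31/57) → index 5
j=7: u_7=217/360 ∈ [34/57, 41/57) → index 8
j=8: u_8=247/360 ∈ [34/57, 41/57) → index 8
j=9: u_9=277/360 ∈ [41/57, 50/57) → index 10
j=10: u_10=307/360 ∈ [41/57, 50/57) → index 10
j=11: u_11=337/360 ∈ [50/57, 1) → index 11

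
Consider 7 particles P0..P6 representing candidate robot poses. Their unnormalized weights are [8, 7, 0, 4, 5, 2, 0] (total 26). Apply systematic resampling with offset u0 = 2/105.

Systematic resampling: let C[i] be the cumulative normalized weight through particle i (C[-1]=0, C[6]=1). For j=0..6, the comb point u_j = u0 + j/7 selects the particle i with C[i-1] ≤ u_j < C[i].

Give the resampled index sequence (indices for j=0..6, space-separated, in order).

0 0 0 1 3 4 4

C = [4/13, 15/26, 15/26, 19/26, 12/13, 1, 1]
j=0: u_0=2/105 ∈ [0, 4/13) → index 0
j=1: u_1=17/105 ∈ [0, 4/13) → index 0
j=2: u_2=32/105 ∈ [0, 4/13) → index 0
j=3: u_3=47/105 ∈ [4/13, 15/26) → index 1
j=4: u_4=62/105 ∈ [15/26, 19/26) → index 3
j=5: u_5=11/15 ∈ [19/26, 12/13) → index 4
j=6: u_6=92/105 ∈ [19/26, 12/13) → index 4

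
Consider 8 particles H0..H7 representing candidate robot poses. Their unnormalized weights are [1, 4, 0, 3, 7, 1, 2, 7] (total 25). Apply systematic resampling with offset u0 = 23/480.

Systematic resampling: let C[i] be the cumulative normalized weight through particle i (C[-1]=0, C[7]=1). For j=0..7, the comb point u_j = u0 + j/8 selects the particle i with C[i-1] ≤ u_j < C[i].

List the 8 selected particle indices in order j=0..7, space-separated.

C = [1/25, 1/5, 1/5, 8/25, 3/5, 16/25, 18/25, 1]
j=0: u_0=23/480 ∈ [1/25, 1/5) → index 1
j=1: u_1=83/480 ∈ [1/25, 1/5) → index 1
j=2: u_2=143/480 ∈ [1/5, 8/25) → index 3
j=3: u_3=203/480 ∈ [8/25, 3/5) → index 4
j=4: u_4=263/480 ∈ [8/25, 3/5) → index 4
j=5: u_5=323/480 ∈ [16/25, 18/25) → index 6
j=6: u_6=383/480 ∈ [18/25, 1) → index 7
j=7: u_7=443/480 ∈ [18/25, 1) → index 7

1 1 3 4 4 6 7 7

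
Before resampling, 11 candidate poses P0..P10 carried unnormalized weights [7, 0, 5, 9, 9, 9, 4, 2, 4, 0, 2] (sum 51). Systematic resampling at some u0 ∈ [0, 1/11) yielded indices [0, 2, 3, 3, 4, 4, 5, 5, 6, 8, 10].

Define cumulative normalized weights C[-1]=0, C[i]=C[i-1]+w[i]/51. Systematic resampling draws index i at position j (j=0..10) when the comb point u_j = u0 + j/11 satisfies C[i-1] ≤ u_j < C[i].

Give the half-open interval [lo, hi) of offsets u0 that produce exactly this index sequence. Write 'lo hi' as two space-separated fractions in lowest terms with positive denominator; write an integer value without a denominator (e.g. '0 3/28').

C = [7/51, 7/51, 4/17, 7/17, 10/17, 13/17, 43/51, 15/17, 49/51, 49/51, 1]
j=0 picked index 0: u0 ∈ [0, 7/51)
j=1 picked index 2: u0 ∈ [26/561, 27/187)
j=2 picked index 3: u0 ∈ [10/187, 43/187)
j=3 picked index 3: u0 ∈ [-7/187, 26/187)
j=4 picked index 4: u0 ∈ [9/187, 42/187)
j=5 picked index 4: u0 ∈ [-8/187, 25/187)
j=6 picked index 5: u0 ∈ [8/187, 41/187)
j=7 picked index 5: u0 ∈ [-9/187, 24/187)
j=8 picked index 6: u0 ∈ [7/187, 65/561)
j=9 picked index 8: u0 ∈ [12/187, 80/561)
j=10 picked index 10: u0 ∈ [29/561, 1/11)
intersection: [12/187, 1/11)

12/187 1/11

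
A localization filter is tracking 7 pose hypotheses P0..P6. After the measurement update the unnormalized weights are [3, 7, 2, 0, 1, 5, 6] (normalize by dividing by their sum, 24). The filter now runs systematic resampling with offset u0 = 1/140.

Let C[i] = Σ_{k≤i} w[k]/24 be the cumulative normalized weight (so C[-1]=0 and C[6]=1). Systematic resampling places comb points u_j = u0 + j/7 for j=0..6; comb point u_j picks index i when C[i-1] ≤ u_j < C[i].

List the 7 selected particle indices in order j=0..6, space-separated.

0 1 1 2 5 5 6

C = [1/8, 5/12, 1/2, 1/2, 13/24, 3/4, 1]
j=0: u_0=1/140 ∈ [0, 1/8) → index 0
j=1: u_1=3/20 ∈ [1/8, 5/12) → index 1
j=2: u_2=41/140 ∈ [1/8, 5/12) → index 1
j=3: u_3=61/140 ∈ [5/12, 1/2) → index 2
j=4: u_4=81/140 ∈ [13/24, 3/4) → index 5
j=5: u_5=101/140 ∈ [13/24, 3/4) → index 5
j=6: u_6=121/140 ∈ [3/4, 1) → index 6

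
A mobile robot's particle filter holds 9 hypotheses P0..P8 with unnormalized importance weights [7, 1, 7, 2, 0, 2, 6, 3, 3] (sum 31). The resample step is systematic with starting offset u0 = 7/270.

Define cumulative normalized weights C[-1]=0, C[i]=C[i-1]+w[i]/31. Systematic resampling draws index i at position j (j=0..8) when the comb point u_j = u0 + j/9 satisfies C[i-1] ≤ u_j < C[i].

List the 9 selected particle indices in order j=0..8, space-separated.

0 0 1 2 2 5 6 6 8

C = [7/31, 8/31, 15/31, 17/31, 17/31, 19/31, 25/31, 28/31, 1]
j=0: u_0=7/270 ∈ [0, 7/31) → index 0
j=1: u_1=37/270 ∈ [0, 7/31) → index 0
j=2: u_2=67/270 ∈ [7/31, 8/31) → index 1
j=3: u_3=97/270 ∈ [8/31, 15/31) → index 2
j=4: u_4=127/270 ∈ [8/31, 15/31) → index 2
j=5: u_5=157/270 ∈ [17/31, 19/31) → index 5
j=6: u_6=187/270 ∈ [19/31, 25/31) → index 6
j=7: u_7=217/270 ∈ [19/31, 25/31) → index 6
j=8: u_8=247/270 ∈ [28/31, 1) → index 8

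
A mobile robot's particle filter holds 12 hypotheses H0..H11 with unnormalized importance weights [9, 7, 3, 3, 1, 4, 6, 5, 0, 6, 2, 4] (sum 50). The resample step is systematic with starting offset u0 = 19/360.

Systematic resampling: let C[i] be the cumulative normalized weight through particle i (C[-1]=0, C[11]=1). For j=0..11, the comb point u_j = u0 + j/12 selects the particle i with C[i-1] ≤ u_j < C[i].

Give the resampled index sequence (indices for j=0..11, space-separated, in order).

0 0 1 1 3 5 6 6 7 9 10 11

C = [9/50, 8/25, 19/50, 11/25, 23/50, 27/50, 33/50, 19/25, 19/25, 22/25, 23/25, 1]
j=0: u_0=19/360 ∈ [0, 9/50) → index 0
j=1: u_1=49/360 ∈ [0, 9/50) → index 0
j=2: u_2=79/360 ∈ [9/50, 8/25) → index 1
j=3: u_3=109/360 ∈ [9/50, 8/25) → index 1
j=4: u_4=139/360 ∈ [19/50, 11/25) → index 3
j=5: u_5=169/360 ∈ [23/50, 27/50) → index 5
j=6: u_6=199/360 ∈ [27/50, 33/50) → index 6
j=7: u_7=229/360 ∈ [27/50, 33/50) → index 6
j=8: u_8=259/360 ∈ [33/50, 19/25) → index 7
j=9: u_9=289/360 ∈ [19/25, 22/25) → index 9
j=10: u_10=319/360 ∈ [22/25, 23/25) → index 10
j=11: u_11=349/360 ∈ [23/25, 1) → index 11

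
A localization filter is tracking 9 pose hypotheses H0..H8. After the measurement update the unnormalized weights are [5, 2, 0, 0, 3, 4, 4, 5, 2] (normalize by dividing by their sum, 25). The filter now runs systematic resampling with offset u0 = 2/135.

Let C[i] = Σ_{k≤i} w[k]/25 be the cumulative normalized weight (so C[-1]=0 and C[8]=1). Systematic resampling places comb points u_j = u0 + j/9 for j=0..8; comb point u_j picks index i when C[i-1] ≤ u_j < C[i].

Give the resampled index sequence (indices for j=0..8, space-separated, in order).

0 0 1 4 5 6 6 7 7

C = [1/5, 7/25, 7/25, 7/25, 2/5, 14/25, 18/25, 23/25, 1]
j=0: u_0=2/135 ∈ [0, 1/5) → index 0
j=1: u_1=17/135 ∈ [0, 1/5) → index 0
j=2: u_2=32/135 ∈ [1/5, 7/25) → index 1
j=3: u_3=47/135 ∈ [7/25, 2/5) → index 4
j=4: u_4=62/135 ∈ [2/5, 14/25) → index 5
j=5: u_5=77/135 ∈ [14/25, 18/25) → index 6
j=6: u_6=92/135 ∈ [14/25, 18/25) → index 6
j=7: u_7=107/135 ∈ [18/25, 23/25) → index 7
j=8: u_8=122/135 ∈ [18/25, 23/25) → index 7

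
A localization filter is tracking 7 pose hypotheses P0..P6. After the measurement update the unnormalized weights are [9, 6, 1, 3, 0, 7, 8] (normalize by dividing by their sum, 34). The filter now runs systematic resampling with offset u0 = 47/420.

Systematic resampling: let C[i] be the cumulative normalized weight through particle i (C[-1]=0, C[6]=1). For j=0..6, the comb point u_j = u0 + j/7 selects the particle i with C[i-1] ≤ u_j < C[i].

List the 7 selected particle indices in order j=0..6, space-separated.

0 0 1 3 5 6 6

C = [9/34, 15/34, 8/17, 19/34, 19/34, 13/17, 1]
j=0: u_0=47/420 ∈ [0, 9/34) → index 0
j=1: u_1=107/420 ∈ [0, 9/34) → index 0
j=2: u_2=167/420 ∈ [9/34, 15/34) → index 1
j=3: u_3=227/420 ∈ [8/17, 19/34) → index 3
j=4: u_4=41/60 ∈ [19/34, 13/17) → index 5
j=5: u_5=347/420 ∈ [13/17, 1) → index 6
j=6: u_6=407/420 ∈ [13/17, 1) → index 6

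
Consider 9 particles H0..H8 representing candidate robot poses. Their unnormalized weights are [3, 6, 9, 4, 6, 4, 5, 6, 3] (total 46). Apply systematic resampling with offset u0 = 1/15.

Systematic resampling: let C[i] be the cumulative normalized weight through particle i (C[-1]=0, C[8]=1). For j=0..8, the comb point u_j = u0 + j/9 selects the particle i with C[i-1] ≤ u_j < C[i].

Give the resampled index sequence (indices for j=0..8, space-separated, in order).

C = [3/46, 9/46, 9/23, 11/23, 14/23, 16/23, 37/46, 43/46, 1]
j=0: u_0=1/15 ∈ [3/46, 9/46) → index 1
j=1: u_1=8/45 ∈ [3/46, 9/46) → index 1
j=2: u_2=13/45 ∈ [9/46, 9/23) → index 2
j=3: u_3=2/5 ∈ [9/23, 11/23) → index 3
j=4: u_4=23/45 ∈ [11/23, 14/23) → index 4
j=5: u_5=28/45 ∈ [14/23, 16/23) → index 5
j=6: u_6=11/15 ∈ [16/23, 37/46) → index 6
j=7: u_7=38/45 ∈ [37/46, 43/46) → index 7
j=8: u_8=43/45 ∈ [43/46, 1) → index 8

1 1 2 3 4 5 6 7 8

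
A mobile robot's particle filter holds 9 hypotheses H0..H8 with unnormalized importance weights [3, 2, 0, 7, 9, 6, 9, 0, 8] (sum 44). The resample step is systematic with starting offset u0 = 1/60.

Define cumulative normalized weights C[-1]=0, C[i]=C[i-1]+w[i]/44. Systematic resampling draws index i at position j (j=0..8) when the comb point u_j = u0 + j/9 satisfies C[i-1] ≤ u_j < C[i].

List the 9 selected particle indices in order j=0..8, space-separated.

C = [3/44, 5/44, 5/44, 3/11, 21/44, 27/44, 9/11, 9/11, 1]
j=0: u_0=1/60 ∈ [0, 3/44) → index 0
j=1: u_1=23/180 ∈ [5/44, 3/11) → index 3
j=2: u_2=43/180 ∈ [5/44, 3/11) → index 3
j=3: u_3=7/20 ∈ [3/11, 21/44) → index 4
j=4: u_4=83/180 ∈ [3/11, 21/44) → index 4
j=5: u_5=103/180 ∈ [21/44, 27/44) → index 5
j=6: u_6=41/60 ∈ [27/44, 9/11) → index 6
j=7: u_7=143/180 ∈ [27/44, 9/11) → index 6
j=8: u_8=163/180 ∈ [9/11, 1) → index 8

0 3 3 4 4 5 6 6 8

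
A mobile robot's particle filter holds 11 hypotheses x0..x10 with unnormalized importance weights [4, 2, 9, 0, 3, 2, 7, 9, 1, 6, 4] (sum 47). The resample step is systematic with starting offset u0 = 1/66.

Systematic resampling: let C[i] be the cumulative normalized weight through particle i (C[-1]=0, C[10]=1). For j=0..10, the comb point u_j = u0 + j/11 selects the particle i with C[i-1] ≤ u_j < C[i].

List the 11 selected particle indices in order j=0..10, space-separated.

0 1 2 2 4 6 6 7 7 9 10

C = [4/47, 6/47, 15/47, 15/47, 18/47, 20/47, 27/47, 36/47, 37/47, 43/47, 1]
j=0: u_0=1/66 ∈ [0, 4/47) → index 0
j=1: u_1=7/66 ∈ [4/47, 6/47) → index 1
j=2: u_2=13/66 ∈ [6/47, 15/47) → index 2
j=3: u_3=19/66 ∈ [6/47, 15/47) → index 2
j=4: u_4=25/66 ∈ [15/47, 18/47) → index 4
j=5: u_5=31/66 ∈ [20/47, 27/47) → index 6
j=6: u_6=37/66 ∈ [20/47, 27/47) → index 6
j=7: u_7=43/66 ∈ [27/47, 36/47) → index 7
j=8: u_8=49/66 ∈ [27/47, 36/47) → index 7
j=9: u_9=5/6 ∈ [37/47, 43/47) → index 9
j=10: u_10=61/66 ∈ [43/47, 1) → index 10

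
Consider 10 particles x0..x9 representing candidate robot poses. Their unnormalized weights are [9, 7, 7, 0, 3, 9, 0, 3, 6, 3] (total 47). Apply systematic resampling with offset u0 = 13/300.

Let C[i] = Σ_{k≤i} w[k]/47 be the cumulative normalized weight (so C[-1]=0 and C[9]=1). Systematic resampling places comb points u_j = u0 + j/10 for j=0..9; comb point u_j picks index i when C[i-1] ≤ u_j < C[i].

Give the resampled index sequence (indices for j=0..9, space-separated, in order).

0 0 1 2 2 4 5 5 8 9

C = [9/47, 16/47, 23/47, 23/47, 26/47, 35/47, 35/47, 38/47, 44/47, 1]
j=0: u_0=13/300 ∈ [0, 9/47) → index 0
j=1: u_1=43/300 ∈ [0, 9/47) → index 0
j=2: u_2=73/300 ∈ [9/47, 16/47) → index 1
j=3: u_3=103/300 ∈ [16/47, 23/47) → index 2
j=4: u_4=133/300 ∈ [16/47, 23/47) → index 2
j=5: u_5=163/300 ∈ [23/47, 26/47) → index 4
j=6: u_6=193/300 ∈ [26/47, 35/47) → index 5
j=7: u_7=223/300 ∈ [26/47, 35/47) → index 5
j=8: u_8=253/300 ∈ [38/47, 44/47) → index 8
j=9: u_9=283/300 ∈ [44/47, 1) → index 9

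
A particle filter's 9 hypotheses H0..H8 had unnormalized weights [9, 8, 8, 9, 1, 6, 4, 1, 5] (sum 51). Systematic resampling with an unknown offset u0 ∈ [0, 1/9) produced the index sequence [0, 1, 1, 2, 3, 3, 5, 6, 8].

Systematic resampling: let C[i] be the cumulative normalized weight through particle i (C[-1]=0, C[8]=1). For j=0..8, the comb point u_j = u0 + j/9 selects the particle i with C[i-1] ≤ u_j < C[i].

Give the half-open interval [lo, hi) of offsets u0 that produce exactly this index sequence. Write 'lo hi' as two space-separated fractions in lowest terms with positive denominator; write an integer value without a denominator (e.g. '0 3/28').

C = [3/17, 1/3, 25/51, 2/3, 35/51, 41/51, 15/17, 46/51, 1]
j=0 picked index 0: u0 ∈ [0, 3/17)
j=1 picked index 1: u0 ∈ [10/153, 2/9)
j=2 picked index 1: u0 ∈ [-7/153, 1/9)
j=3 picked index 2: u0 ∈ [0, 8/51)
j=4 picked index 3: u0 ∈ [7/153, 2/9)
j=5 picked index 3: u0 ∈ [-10/153, 1/9)
j=6 picked index 5: u0 ∈ [1/51, 7/51)
j=7 picked index 6: u0 ∈ [4/153, 16/153)
j=8 picked index 8: u0 ∈ [2/153, 1/9)
intersection: [10/153, 16/153)

10/153 16/153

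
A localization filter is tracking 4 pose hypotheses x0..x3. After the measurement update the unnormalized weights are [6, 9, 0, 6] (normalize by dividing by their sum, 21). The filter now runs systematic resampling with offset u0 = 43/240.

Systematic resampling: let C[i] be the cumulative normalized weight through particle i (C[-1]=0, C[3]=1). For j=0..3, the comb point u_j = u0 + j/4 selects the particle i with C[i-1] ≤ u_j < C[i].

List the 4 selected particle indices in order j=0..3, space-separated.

0 1 1 3

C = [2/7, 5/7, 5/7, 1]
j=0: u_0=43/240 ∈ [0, 2/7) → index 0
j=1: u_1=103/240 ∈ [2/7, 5/7) → index 1
j=2: u_2=163/240 ∈ [2/7, 5/7) → index 1
j=3: u_3=223/240 ∈ [5/7, 1) → index 3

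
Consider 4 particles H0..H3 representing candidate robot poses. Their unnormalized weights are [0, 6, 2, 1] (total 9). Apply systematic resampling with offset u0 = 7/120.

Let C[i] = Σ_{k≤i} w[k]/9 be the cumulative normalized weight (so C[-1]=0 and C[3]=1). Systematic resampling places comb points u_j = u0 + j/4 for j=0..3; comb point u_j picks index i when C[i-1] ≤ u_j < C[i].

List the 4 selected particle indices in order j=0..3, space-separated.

C = [0, 2/3, 8/9, 1]
j=0: u_0=7/120 ∈ [0, 2/3) → index 1
j=1: u_1=37/120 ∈ [0, 2/3) → index 1
j=2: u_2=67/120 ∈ [0, 2/3) → index 1
j=3: u_3=97/120 ∈ [2/3, 8/9) → index 2

1 1 1 2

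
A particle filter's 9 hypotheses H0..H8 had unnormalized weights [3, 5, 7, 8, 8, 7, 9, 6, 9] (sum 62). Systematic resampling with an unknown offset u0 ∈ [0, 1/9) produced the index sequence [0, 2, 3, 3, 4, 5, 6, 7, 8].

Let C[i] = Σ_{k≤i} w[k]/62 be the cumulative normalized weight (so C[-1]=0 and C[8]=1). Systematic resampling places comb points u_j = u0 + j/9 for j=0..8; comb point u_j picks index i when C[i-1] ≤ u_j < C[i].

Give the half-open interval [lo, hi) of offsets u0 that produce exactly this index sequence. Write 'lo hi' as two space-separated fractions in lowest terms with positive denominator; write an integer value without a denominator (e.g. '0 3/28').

11/558 7/186

C = [3/62, 4/31, 15/62, 23/62, 1/2, 19/31, 47/62, 53/62, 1]
j=0 picked index 0: u0 ∈ [0, 3/62)
j=1 picked index 2: u0 ∈ [5/279, 73/558)
j=2 picked index 3: u0 ∈ [11/558, 83/558)
j=3 picked index 3: u0 ∈ [-17/186, 7/186)
j=4 picked index 4: u0 ∈ [-41/558, 1/18)
j=5 picked index 5: u0 ∈ [-1/18, 16/279)
j=6 picked index 6: u0 ∈ [-5/93, 17/186)
j=7 picked index 7: u0 ∈ [-11/558, 43/558)
j=8 picked index 8: u0 ∈ [-19/558, 1/9)
intersection: [11/558, 7/186)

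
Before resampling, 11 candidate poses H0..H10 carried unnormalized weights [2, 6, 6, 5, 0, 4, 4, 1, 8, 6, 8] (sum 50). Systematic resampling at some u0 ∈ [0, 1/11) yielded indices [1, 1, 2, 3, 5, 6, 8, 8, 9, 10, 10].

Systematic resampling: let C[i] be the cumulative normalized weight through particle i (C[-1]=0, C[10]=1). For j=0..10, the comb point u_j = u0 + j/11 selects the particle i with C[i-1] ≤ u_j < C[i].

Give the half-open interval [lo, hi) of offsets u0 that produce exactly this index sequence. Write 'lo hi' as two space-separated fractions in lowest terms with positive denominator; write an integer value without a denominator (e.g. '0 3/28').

1/25 19/275

C = [1/25, 4/25, 7/25, 19/50, 19/50, 23/50, 27/50, 14/25, 18/25, 21/25, 1]
j=0 picked index 1: u0 ∈ [1/25, 4/25)
j=1 picked index 1: u0 ∈ [-14/275, 19/275)
j=2 picked index 2: u0 ∈ [-6/275, 27/275)
j=3 picked index 3: u0 ∈ [2/275, 59/550)
j=4 picked index 5: u0 ∈ [9/550, 53/550)
j=5 picked index 6: u0 ∈ [3/550, 47/550)
j=6 picked index 8: u0 ∈ [4/275, 48/275)
j=7 picked index 8: u0 ∈ [-21/275, 23/275)
j=8 picked index 9: u0 ∈ [-2/275, 31/275)
j=9 picked index 10: u0 ∈ [6/275, 2/11)
j=10 picked index 10: u0 ∈ [-19/275, 1/11)
intersection: [1/25, 19/275)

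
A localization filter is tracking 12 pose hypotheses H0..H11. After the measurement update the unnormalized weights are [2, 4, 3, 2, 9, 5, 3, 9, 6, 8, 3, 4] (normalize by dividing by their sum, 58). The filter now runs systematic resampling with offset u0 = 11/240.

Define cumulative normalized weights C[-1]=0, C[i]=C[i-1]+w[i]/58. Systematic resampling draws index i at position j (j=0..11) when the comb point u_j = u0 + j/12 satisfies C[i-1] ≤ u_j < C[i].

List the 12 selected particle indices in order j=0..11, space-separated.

1 2 4 4 5 6 7 7 8 9 9 11

C = [1/29, 3/29, 9/58, 11/58, 10/29, 25/58, 14/29, 37/58, 43/58, 51/58, 27/29, 1]
j=0: u_0=11/240 ∈ [1/29, 3/29) → index 1
j=1: u_1=31/240 ∈ [3/29, 9/58) → index 2
j=2: u_2=17/80 ∈ [11/58, 10/29) → index 4
j=3: u_3=71/240 ∈ [11/58, 10/29) → index 4
j=4: u_4=91/240 ∈ [10/29, 25/58) → index 5
j=5: u_5=37/80 ∈ [25/58, 14/29) → index 6
j=6: u_6=131/240 ∈ [14/29, 37/58) → index 7
j=7: u_7=151/240 ∈ [14/29, 37/58) → index 7
j=8: u_8=57/80 ∈ [37/58, 43/58) → index 8
j=9: u_9=191/240 ∈ [43/58, 51/58) → index 9
j=10: u_10=211/240 ∈ [43/58, 51/58) → index 9
j=11: u_11=77/80 ∈ [27/29, 1) → index 11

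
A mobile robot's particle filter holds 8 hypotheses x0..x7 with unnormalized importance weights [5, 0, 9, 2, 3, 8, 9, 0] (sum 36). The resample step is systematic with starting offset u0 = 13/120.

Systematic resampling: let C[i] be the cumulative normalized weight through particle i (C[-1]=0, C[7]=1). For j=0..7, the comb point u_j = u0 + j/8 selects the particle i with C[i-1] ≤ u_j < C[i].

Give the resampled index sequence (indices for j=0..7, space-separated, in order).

0 2 2 4 5 5 6 6

C = [5/36, 5/36, 7/18, 4/9, 19/36, 3/4, 1, 1]
j=0: u_0=13/120 ∈ [0, 5/36) → index 0
j=1: u_1=7/30 ∈ [5/36, 7/18) → index 2
j=2: u_2=43/120 ∈ [5/36, 7/18) → index 2
j=3: u_3=29/60 ∈ [4/9, 19/36) → index 4
j=4: u_4=73/120 ∈ [19/36, 3/4) → index 5
j=5: u_5=11/15 ∈ [19/36, 3/4) → index 5
j=6: u_6=103/120 ∈ [3/4, 1) → index 6
j=7: u_7=59/60 ∈ [3/4, 1) → index 6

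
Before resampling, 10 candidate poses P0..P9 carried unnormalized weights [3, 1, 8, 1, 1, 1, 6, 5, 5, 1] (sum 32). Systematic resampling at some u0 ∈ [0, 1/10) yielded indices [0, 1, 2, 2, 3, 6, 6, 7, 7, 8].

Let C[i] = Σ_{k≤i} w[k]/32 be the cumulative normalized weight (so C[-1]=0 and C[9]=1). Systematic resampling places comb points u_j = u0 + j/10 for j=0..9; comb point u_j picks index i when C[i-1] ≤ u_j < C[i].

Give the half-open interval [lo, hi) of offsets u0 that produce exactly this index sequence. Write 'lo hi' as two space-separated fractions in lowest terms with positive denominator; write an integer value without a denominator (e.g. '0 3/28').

C = [3/32, 1/8, 3/8, 13/32, 7/16, 15/32, 21/32, 13/16, 31/32, 1]
j=0 picked index 0: u0 ∈ [0, 3/32)
j=1 picked index 1: u0 ∈ [-1/160, 1/40)
j=2 picked index 2: u0 ∈ [-3/40, 7/40)
j=3 picked index 2: u0 ∈ [-7/40, 3/40)
j=4 picked index 3: u0 ∈ [-1/40, 1/160)
j=5 picked index 6: u0 ∈ [-1/32, 5/32)
j=6 picked index 6: u0 ∈ [-21/160, 9/160)
j=7 picked index 7: u0 ∈ [-7/160, 9/80)
j=8 picked index 7: u0 ∈ [-23/160, 1/80)
j=9 picked index 8: u0 ∈ [-7/80, 11/160)
intersection: [0, 1/160)

0 1/160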